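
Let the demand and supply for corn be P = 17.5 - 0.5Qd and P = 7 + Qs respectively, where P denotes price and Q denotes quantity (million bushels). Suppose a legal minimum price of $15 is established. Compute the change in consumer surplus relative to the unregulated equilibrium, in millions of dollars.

-6

Rearranging demand gives Qd = 35 - 2P; rearranging supply gives Qs = P - 7. Equilibrium: 35 - 2P = P - 7, so 42 = 3P and P* = 14, Q* = 7.
Because the floor (15) lies above the market-clearing price, it is binding.
At P = 15: Qd = 35 - 2·15 = 5 and Qs = 15 - 7 = 8.
Consumer surplus without the control is ½ · (17.5 - 14) · 7 = 12.25.
With the floor, consumers buy 5 units at 15, so CS = ½ · (17.5 - 15) · 5 = 6.25.
Change in consumer surplus = 6.25 - 12.25 = -6.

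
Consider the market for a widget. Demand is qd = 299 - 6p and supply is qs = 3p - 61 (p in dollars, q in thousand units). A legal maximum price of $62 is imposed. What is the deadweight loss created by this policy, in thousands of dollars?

Setting quantity demanded equal to quantity supplied, 299 - 6p = 3p - 61, gives p* = 40 and q* = 59.
The ceiling of 62 is above the equilibrium price 40, so it is not binding; the market clears at p* = 40, q* = 59.
Since the control does not bind, no trades are prevented and deadweight loss is zero.

0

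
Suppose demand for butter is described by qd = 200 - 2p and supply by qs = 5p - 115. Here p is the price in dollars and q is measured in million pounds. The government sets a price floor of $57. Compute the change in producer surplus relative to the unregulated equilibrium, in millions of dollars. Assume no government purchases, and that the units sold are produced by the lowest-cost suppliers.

974.4

In a free market, 200 - 2p = 5p - 115 gives the equilibrium p* = 45, q* = 110.
The floor of 57 is above the equilibrium price 45, so it binds.
At p = 57: qd = 200 - 2·57 = 86 and qs = 5·57 - 115 = 170.
Producer surplus without the control is ½ · (45 - 23) · 110 = 1210.
With the floor, 86 units are sold at 57. The supply price at q = 86 is 40.2, so PS = ½ · [(57 - 23) + (57 - 40.2)] · 86 = 2184.4.
Change in producer surplus = 2184.4 - 1210 = 974.4.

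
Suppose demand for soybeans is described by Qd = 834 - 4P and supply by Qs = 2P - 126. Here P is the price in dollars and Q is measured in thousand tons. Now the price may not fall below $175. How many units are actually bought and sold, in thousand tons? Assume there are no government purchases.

Without the control the market clears where 834 - 4P = 2P - 126, i.e. P* = 160 and Q* = 194.
Since 175 > 160, the floor is binding.
At P = 175: Qd = 834 - 4·175 = 134 and Qs = 2·175 - 126 = 224.
The quantity actually transacted is the short side, demand: 134.

134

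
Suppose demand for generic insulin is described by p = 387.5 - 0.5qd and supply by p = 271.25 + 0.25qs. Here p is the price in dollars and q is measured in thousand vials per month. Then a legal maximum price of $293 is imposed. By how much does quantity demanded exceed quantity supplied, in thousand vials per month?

102

Rearranging demand gives qd = 775 - 2p; rearranging supply gives qs = 4p - 1085. Setting quantity demanded equal to quantity supplied, 775 - 2p = 4p - 1085, gives p* = 310 and q* = 155.
Since 293 < 310, the ceiling is binding.
At p = 293: qd = 775 - 2·293 = 189 and qs = 4·293 - 1085 = 87.
Shortage = qd - qs = 189 - 87 = 102.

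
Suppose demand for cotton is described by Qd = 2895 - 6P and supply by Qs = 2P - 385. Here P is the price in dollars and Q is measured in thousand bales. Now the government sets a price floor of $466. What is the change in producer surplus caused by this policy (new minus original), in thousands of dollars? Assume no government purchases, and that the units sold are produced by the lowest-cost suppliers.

Without the control the market clears where 2895 - 6P = 2P - 385, i.e. P* = 410 and Q* = 435.
The floor of 466 is above the equilibrium price 410, so it binds.
At P = 466: Qd = 2895 - 6·466 = 99 and Qs = 2·466 - 385 = 547.
Producer surplus without the control is ½ · (410 - 192.5) · 435 = 47306.25.
With the floor, 99 units are sold at 466. The supply price at Q = 99 is 242, so PS = ½ · [(466 - 192.5) + (466 - 242)] · 99 = 24626.25.
Change in producer surplus = 24626.25 - 47306.25 = -22680.

-22680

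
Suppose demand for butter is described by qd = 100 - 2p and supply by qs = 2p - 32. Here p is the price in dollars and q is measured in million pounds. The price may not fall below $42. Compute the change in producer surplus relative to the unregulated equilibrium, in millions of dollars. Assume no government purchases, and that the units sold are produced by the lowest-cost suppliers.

In a free market, 100 - 2p = 2p - 32 gives the equilibrium p* = 33, q* = 34.
The floor of 42 is above the equilibrium price 33, so it binds.
At p = 42: qd = 100 - 2·42 = 16 and qs = 2·42 - 32 = 52.
Producer surplus without the control is ½ · (33 - 16) · 34 = 289.
With the floor, 16 units are sold at 42. The supply price at q = 16 is 24, so PS = ½ · [(42 - 16) + (42 - 24)] · 16 = 352.
Change in producer surplus = 352 - 289 = 63.

63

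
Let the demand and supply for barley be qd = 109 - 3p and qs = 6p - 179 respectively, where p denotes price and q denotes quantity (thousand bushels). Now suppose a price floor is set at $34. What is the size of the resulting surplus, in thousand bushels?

18

Equilibrium: 109 - 3p = 6p - 179, so 288 = 9p and p* = 32, q* = 13.
Because the floor (34) lies above the market-clearing price, it is binding.
At p = 34: qd = 109 - 3·34 = 7 and qs = 6·34 - 179 = 25.
Surplus = qs - qd = 25 - 7 = 18.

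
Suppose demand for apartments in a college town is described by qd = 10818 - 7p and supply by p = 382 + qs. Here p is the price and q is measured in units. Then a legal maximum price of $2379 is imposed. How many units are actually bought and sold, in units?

Rearranging supply gives qs = p - 382. Setting quantity demanded equal to quantity supplied, 10818 - 7p = p - 382, gives p* = 1400 and q* = 1018.
The ceiling of 2379 is above the equilibrium price 1400, so it is not binding; the market clears at p* = 1400, q* = 1018.

1018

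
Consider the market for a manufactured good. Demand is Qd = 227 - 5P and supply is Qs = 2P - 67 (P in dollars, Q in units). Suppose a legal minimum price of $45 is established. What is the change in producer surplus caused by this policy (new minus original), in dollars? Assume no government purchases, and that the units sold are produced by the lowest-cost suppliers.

Without the control the market clears where 227 - 5P = 2P - 67, i.e. P* = 42 and Q* = 17.
Since 45 > 42, the floor is binding.
At P = 45: Qd = 227 - 5·45 = 2 and Qs = 2·45 - 67 = 23.
Producer surplus without the control is ½ · (42 - 33.5) · 17 = 72.25.
With the floor, 2 units are sold at 45. The supply price at Q = 2 is 34.5, so PS = ½ · [(45 - 33.5) + (45 - 34.5)] · 2 = 22.
Change in producer surplus = 22 - 72.25 = -50.25.

-50.25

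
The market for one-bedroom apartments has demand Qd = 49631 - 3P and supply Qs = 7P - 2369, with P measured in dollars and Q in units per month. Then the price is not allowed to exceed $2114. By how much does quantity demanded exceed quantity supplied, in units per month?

Without the control the market clears where 49631 - 3P = 7P - 2369, i.e. P* = 5200 and Q* = 34031.
The ceiling of 2114 is below the equilibrium price 5200, so it binds.
At P = 2114: Qd = 49631 - 3·2114 = 43289 and Qs = 7·2114 - 2369 = 12429.
Shortage = Qd - Qs = 43289 - 12429 = 30860.

30860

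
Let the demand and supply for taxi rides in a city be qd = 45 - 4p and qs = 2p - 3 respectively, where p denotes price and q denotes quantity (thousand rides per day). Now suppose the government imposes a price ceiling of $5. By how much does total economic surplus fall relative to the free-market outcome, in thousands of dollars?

13.5

Setting quantity demanded equal to quantity supplied, 45 - 4p = 2p - 3, gives p* = 8 and q* = 13.
The ceiling of 5 is below the equilibrium price 8, so it binds.
At p = 5: qd = 45 - 4·5 = 25 and qs = 2·5 - 3 = 7.
Quantity traded falls to 7. At q = 7 the demand price is (45 - 7)/4 = 9.5 and the supply price is (3 + 7)/2 = 5.
Deadweight loss = ½ · (9.5 - 5) · (13 - 7) = ½ · 4.5 · 6 = 13.5.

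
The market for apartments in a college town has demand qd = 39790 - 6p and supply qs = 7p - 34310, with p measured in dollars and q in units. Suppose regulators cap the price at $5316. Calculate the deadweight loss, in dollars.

1118208

Setting quantity demanded equal to quantity supplied, 39790 - 6p = 7p - 34310, gives p* = 5700 and q* = 5590.
Since 5316 < 5700, the ceiling is binding.
At p = 5316: qd = 39790 - 6·5316 = 7894 and qs = 7·5316 - 34310 = 2902.
Quantity traded falls to 2902. At q = 2902 the demand price is (39790 - 2902)/6 = 6148 and the supply price is (34310 + 2902)/7 = 5316.
Deadweight loss = ½ · (6148 - 5316) · (5590 - 2902) = ½ · 832 · 2688 = 1118208.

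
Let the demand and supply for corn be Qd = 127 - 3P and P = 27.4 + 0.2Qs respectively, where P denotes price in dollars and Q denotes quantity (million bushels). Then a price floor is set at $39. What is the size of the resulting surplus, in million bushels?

48

Rearranging supply gives Qs = 5P - 137. In a free market, 127 - 3P = 5P - 137 gives the equilibrium P* = 33, Q* = 28.
Because the floor (39) lies above the market-clearing price, it is binding.
At P = 39: Qd = 127 - 3·39 = 10 and Qs = 5·39 - 137 = 58.
Surplus = Qs - Qd = 58 - 10 = 48.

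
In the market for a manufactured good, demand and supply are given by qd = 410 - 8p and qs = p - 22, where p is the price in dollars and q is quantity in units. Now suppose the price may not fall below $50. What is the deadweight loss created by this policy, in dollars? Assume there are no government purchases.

144

Equilibrium: 410 - 8p = p - 22, so 432 = 9p and p* = 48, q* = 26.
Because the floor (50) lies above the market-clearing price, it is binding.
At p = 50: qd = 410 - 8·50 = 10 and qs = 50 - 22 = 28.
Quantity traded falls to 10. At q = 10 the demand price is (410 - 10)/8 = 50 and the supply price is 22 + 10 = 32.
Deadweight loss = ½ · (50 - 32) · (26 - 10) = ½ · 18 · 16 = 144.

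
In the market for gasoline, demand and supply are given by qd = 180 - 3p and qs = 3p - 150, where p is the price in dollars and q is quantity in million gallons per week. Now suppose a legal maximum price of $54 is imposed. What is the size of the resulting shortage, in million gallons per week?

6

Equilibrium: 180 - 3p = 3p - 150, so 330 = 6p and p* = 55, q* = 15.
The ceiling of 54 is below the equilibrium price 55, so it binds.
At p = 54: qd = 180 - 3·54 = 18 and qs = 3·54 - 150 = 12.
Shortage = qd - qs = 18 - 12 = 6.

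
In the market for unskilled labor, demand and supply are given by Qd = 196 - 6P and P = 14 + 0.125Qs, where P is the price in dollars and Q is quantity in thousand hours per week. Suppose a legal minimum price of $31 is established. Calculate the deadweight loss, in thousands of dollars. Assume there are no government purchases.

425.25

Rearranging supply gives Qs = 8P - 112. Equilibrium: 196 - 6P = 8P - 112, so 308 = 14P and P* = 22, Q* = 64.
The floor of 31 is above the equilibrium price 22, so it binds.
At P = 31: Qd = 196 - 6·31 = 10 and Qs = 8·31 - 112 = 136.
Quantity traded falls to 10. At Q = 10 the demand price is (196 - 10)/6 = 31 and the supply price is (112 + 10)/8 = 15.25.
Deadweight loss = ½ · (31 - 15.25) · (64 - 10) = ½ · 15.75 · 54 = 425.25.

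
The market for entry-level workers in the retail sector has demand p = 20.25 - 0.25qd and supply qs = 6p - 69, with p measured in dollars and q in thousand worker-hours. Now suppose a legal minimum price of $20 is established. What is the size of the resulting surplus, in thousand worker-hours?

Rearranging demand gives qd = 81 - 4p. Setting quantity demanded equal to quantity supplied, 81 - 4p = 6p - 69, gives p* = 15 and q* = 21.
Since 20 > 15, the floor is binding.
At p = 20: qd = 81 - 4·20 = 1 and qs = 6·20 - 69 = 51.
Surplus = qs - qd = 51 - 1 = 50.

50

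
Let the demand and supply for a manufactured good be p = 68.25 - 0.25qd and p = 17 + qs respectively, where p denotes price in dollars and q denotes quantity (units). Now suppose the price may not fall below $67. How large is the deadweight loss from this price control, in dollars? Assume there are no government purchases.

Rearranging demand gives qd = 273 - 4p; rearranging supply gives qs = p - 17. Without the control the market clears where 273 - 4p = p - 17, i.e. p* = 58 and q* = 41.
Because the floor (67) lies above the market-clearing price, it is binding.
At p = 67: qd = 273 - 4·67 = 5 and qs = 67 - 17 = 50.
Quantity traded falls to 5. At q = 5 the demand price is (273 - 5)/4 = 67 and the supply price is 17 + 5 = 22.
Deadweight loss = ½ · (67 - 22) · (41 - 5) = ½ · 45 · 36 = 810.

810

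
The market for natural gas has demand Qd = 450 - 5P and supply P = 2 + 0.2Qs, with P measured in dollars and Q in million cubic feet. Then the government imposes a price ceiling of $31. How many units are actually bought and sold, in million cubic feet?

145

Rearranging supply gives Qs = 5P - 10. In a free market, 450 - 5P = 5P - 10 gives the equilibrium P* = 46, Q* = 220.
Because the ceiling (31) lies below the market-clearing price, it is binding.
At P = 31: Qd = 450 - 5·31 = 295 and Qs = 5·31 - 10 = 145.
The quantity actually transacted is the short side, supply: 145.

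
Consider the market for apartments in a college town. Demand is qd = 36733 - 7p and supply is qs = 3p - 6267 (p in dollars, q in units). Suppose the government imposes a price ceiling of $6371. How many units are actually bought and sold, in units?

Equilibrium: 36733 - 7p = 3p - 6267, so 43000 = 10p and p* = 4300, q* = 6633.
Since 6371 is above p* = 4300, the ceiling does not bind and the free-market outcome prevails.

6633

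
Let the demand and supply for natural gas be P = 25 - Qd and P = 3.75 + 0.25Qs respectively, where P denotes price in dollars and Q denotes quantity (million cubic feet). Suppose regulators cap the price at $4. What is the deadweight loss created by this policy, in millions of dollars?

160

Rearranging demand gives Qd = 25 - P; rearranging supply gives Qs = 4P - 15. In a free market, 25 - P = 4P - 15 gives the equilibrium P* = 8, Q* = 17.
Because the ceiling (4) lies below the market-clearing price, it is binding.
At P = 4: Qd = 25 - 4 = 21 and Qs = 4·4 - 15 = 1.
Quantity traded falls to 1. At Q = 1 the demand price is 25 - 1 = 24 and the supply price is (15 + 1)/4 = 4.
Deadweight loss = ½ · (24 - 4) · (17 - 1) = ½ · 20 · 16 = 160.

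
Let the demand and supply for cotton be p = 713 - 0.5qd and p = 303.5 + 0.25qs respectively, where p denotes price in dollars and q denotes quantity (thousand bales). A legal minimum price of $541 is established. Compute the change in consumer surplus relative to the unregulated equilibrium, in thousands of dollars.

-44945

Rearranging demand gives qd = 1426 - 2p; rearranging supply gives qs = 4p - 1214. Equilibrium: 1426 - 2p = 4p - 1214, so 2640 = 6p and p* = 440, q* = 546.
Since 541 > 440, the floor is binding.
At p = 541: qd = 1426 - 2·541 = 344 and qs = 4·541 - 1214 = 950.
Consumer surplus without the control is ½ · (713 - 440) · 546 = 74529.
With the floor, consumers buy 344 units at 541, so CS = ½ · (713 - 541) · 344 = 29584.
Change in consumer surplus = 29584 - 74529 = -44945.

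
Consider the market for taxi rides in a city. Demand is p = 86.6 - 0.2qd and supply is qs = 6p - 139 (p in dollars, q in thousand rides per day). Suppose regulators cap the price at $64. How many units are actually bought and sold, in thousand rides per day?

Rearranging demand gives qd = 433 - 5p. In a free market, 433 - 5p = 6p - 139 gives the equilibrium p* = 52, q* = 173.
Since 64 is above p* = 52, the ceiling does not bind and the free-market outcome prevails.

173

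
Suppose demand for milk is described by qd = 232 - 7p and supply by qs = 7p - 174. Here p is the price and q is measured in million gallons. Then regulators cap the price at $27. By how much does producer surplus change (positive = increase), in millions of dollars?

-44

Equilibrium: 232 - 7p = 7p - 174, so 406 = 14p and p* = 29, q* = 29.
Since 27 < 29, the ceiling is binding.
At p = 27: qd = 232 - 7·27 = 43 and qs = 7·27 - 174 = 15.
Producer surplus without the control is ½ · (29 - 174/7) · 29 = 841/14.
With the ceiling, producers sell 15 units at 27, so PS = ½ · (27 - 174/7) · 15 = 225/14.
Change in producer surplus = 225/14 - 841/14 = -44.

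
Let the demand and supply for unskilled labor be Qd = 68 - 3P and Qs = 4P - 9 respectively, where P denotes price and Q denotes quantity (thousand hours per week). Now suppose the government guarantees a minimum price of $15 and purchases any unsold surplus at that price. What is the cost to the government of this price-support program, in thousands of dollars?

420

Without the control the market clears where 68 - 3P = 4P - 9, i.e. P* = 11 and Q* = 35.
Since 15 > 11, the floor is binding.
At P = 15: Qd = 68 - 3·15 = 23 and Qs = 4·15 - 9 = 51.
Surplus = Qs - Qd = 28.
Government expenditure = surplus × support price = 28 × 15 = 420.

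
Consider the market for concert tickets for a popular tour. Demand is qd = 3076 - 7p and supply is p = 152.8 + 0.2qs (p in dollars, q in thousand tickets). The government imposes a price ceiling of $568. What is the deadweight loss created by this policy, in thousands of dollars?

0

Rearranging supply gives qs = 5p - 764. In a free market, 3076 - 7p = 5p - 764 gives the equilibrium p* = 320, q* = 836.
Since 568 is above p* = 320, the ceiling does not bind and the free-market outcome prevails.
Since the control does not bind, no trades are prevented and deadweight loss is zero.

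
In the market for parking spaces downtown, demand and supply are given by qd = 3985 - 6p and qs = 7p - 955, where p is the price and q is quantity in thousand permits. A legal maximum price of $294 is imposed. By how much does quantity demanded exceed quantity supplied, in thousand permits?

Equilibrium: 3985 - 6p = 7p - 955, so 4940 = 13p and p* = 380, q* = 1705.
Since 294 < 380, the ceiling is binding.
At p = 294: qd = 3985 - 6·294 = 2221 and qs = 7·294 - 955 = 1103.
Shortage = qd - qs = 2221 - 1103 = 1118.

1118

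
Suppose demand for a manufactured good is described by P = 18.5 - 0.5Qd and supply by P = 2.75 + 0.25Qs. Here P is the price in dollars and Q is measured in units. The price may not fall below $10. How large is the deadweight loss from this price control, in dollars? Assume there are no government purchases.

6

Rearranging demand gives Qd = 37 - 2P; rearranging supply gives Qs = 4P - 11. Without the control the market clears where 37 - 2P = 4P - 11, i.e. P* = 8 and Q* = 21.
Because the floor (10) lies above the market-clearing price, it is binding.
At P = 10: Qd = 37 - 2·10 = 17 and Qs = 4·10 - 11 = 29.
Quantity traded falls to 17. At Q = 17 the demand price is (37 - 17)/2 = 10 and the supply price is (11 + 17)/4 = 7.
Deadweight loss = ½ · (10 - 7) · (21 - 17) = ½ · 3 · 4 = 6.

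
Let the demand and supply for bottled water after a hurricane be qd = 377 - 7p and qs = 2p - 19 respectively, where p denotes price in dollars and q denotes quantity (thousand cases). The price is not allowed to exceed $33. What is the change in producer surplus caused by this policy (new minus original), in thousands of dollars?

-638

Equilibrium: 377 - 7p = 2p - 19, so 396 = 9p and p* = 44, q* = 69.
The ceiling of 33 is below the equilibrium price 44, so it binds.
At p = 33: qd = 377 - 7·33 = 146 and qs = 2·33 - 19 = 47.
Producer surplus without the control is ½ · (44 - 9.5) · 69 = 1190.25.
With the ceiling, producers sell 47 units at 33, so PS = ½ · (33 - 9.5) · 47 = 552.25.
Change in producer surplus = 552.25 - 1190.25 = -638.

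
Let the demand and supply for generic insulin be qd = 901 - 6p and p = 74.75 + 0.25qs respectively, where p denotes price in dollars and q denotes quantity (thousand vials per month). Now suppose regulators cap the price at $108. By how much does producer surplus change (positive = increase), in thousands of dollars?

Rearranging supply gives qs = 4p - 299. Without the control the market clears where 901 - 6p = 4p - 299, i.e. p* = 120 and q* = 181.
Because the ceiling (108) lies below the market-clearing price, it is binding.
At p = 108: qd = 901 - 6·108 = 253 and qs = 4·108 - 299 = 133.
Producer surplus without the control is ½ · (120 - 74.75) · 181 = 4095.125.
With the ceiling, producers sell 133 units at 108, so PS = ½ · (108 - 74.75) · 133 = 2211.125.
Change in producer surplus = 2211.125 - 4095.125 = -1884.

-1884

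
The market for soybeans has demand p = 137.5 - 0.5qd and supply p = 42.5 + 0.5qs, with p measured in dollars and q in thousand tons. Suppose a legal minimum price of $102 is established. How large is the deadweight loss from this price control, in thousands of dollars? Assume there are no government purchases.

Rearranging demand gives qd = 275 - 2p; rearranging supply gives qs = 2p - 85. Without the control the market clears where 275 - 2p = 2p - 85, i.e. p* = 90 and q* = 95.
Because the floor (102) lies above the market-clearing price, it is binding.
At p = 102: qd = 275 - 2·102 = 71 and qs = 2·102 - 85 = 119.
Quantity traded falls to 71. At q = 71 the demand price is (275 - 71)/2 = 102 and the supply price is (85 + 71)/2 = 78.
Deadweight loss = ½ · (102 - 78) · (95 - 71) = ½ · 24 · 24 = 288.

288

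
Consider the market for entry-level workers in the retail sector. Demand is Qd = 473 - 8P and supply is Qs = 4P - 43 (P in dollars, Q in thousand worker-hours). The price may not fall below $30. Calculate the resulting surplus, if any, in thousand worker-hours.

0

In a free market, 473 - 8P = 4P - 43 gives the equilibrium P* = 43, Q* = 129.
Since 30 is below P* = 43, the floor does not bind and the free-market outcome prevails.
Since the control does not bind, there is no surplus.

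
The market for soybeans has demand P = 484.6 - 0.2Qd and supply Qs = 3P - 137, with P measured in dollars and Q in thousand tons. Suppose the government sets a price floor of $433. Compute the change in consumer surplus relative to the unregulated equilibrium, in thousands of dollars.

Rearranging demand gives Qd = 2423 - 5P. Setting quantity demanded equal to quantity supplied, 2423 - 5P = 3P - 137, gives P* = 320 and Q* = 823.
Since 433 > 320, the floor is binding.
At P = 433: Qd = 2423 - 5·433 = 258 and Qs = 3·433 - 137 = 1162.
Consumer surplus without the control is ½ · (484.6 - 320) · 823 = 67732.9.
With the floor, consumers buy 258 units at 433, so CS = ½ · (484.6 - 433) · 258 = 6656.4.
Change in consumer surplus = 6656.4 - 67732.9 = -61076.5.

-61076.5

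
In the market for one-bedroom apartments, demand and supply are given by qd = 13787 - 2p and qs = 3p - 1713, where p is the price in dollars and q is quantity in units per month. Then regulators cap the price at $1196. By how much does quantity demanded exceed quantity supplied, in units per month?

9520

Setting quantity demanded equal to quantity supplied, 13787 - 2p = 3p - 1713, gives p* = 3100 and q* = 7587.
Since 1196 < 3100, the ceiling is binding.
At p = 1196: qd = 13787 - 2·1196 = 11395 and qs = 3·1196 - 1713 = 1875.
Shortage = qd - qs = 11395 - 1875 = 9520.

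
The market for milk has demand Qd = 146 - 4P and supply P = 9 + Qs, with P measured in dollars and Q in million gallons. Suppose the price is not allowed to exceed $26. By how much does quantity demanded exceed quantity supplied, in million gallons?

25

Rearranging supply gives Qs = P - 9. Equilibrium: 146 - 4P = P - 9, so 155 = 5P and P* = 31, Q* = 22.
Since 26 < 31, the ceiling is binding.
At P = 26: Qd = 146 - 4·26 = 42 and Qs = 26 - 9 = 17.
Shortage = Qd - Qs = 42 - 17 = 25.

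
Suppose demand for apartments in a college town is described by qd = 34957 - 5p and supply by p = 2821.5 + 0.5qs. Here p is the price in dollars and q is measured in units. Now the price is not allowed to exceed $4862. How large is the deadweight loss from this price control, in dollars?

1231781.6

Rearranging supply gives qs = 2p - 5643. Setting quantity demanded equal to quantity supplied, 34957 - 5p = 2p - 5643, gives p* = 5800 and q* = 5957.
Since 4862 < 5800, the ceiling is binding.
At p = 4862: qd = 34957 - 5·4862 = 10647 and qs = 2·4862 - 5643 = 4081.
Quantity traded falls to 4081. At q = 4081 the demand price is (34957 - 4081)/5 = 6175.2 and the supply price is (5643 + 4081)/2 = 4862.
Deadweight loss = ½ · (6175.2 - 4862) · (5957 - 4081) = ½ · 1313.2 · 1876 = 1231781.6.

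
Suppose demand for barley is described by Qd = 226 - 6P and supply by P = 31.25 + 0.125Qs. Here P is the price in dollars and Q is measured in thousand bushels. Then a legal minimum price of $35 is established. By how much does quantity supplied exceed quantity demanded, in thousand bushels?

Rearranging supply gives Qs = 8P - 250. Equilibrium: 226 - 6P = 8P - 250, so 476 = 14P and P* = 34, Q* = 22.
The floor of 35 is above the equilibrium price 34, so it binds.
At P = 35: Qd = 226 - 6·35 = 16 and Qs = 8·35 - 250 = 30.
Surplus = Qs - Qd = 30 - 16 = 14.

14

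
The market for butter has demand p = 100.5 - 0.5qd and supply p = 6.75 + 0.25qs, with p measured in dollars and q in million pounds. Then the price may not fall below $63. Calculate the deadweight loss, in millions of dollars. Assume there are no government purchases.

Rearranging demand gives qd = 201 - 2p; rearranging supply gives qs = 4p - 27. Equilibrium: 201 - 2p = 4p - 27, so 228 = 6p and p* = 38, q* = 125.
The floor of 63 is above the equilibrium price 38, so it binds.
At p = 63: qd = 201 - 2·63 = 75 and qs = 4·63 - 27 = 225.
Quantity traded falls to 75. At q = 75 the demand price is (201 - 75)/2 = 63 and the supply price is (27 + 75)/4 = 25.5.
Deadweight loss = ½ · (63 - 25.5) · (125 - 75) = ½ · 37.5 · 50 = 937.5.

937.5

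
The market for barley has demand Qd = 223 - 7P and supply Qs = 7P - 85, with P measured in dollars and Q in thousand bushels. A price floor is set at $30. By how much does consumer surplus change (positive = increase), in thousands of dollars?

Setting quantity demanded equal to quantity supplied, 223 - 7P = 7P - 85, gives P* = 22 and Q* = 69.
Because the floor (30) lies above the market-clearing price, it is binding.
At P = 30: Qd = 223 - 7·30 = 13 and Qs = 7·30 - 85 = 125.
Consumer surplus without the control is ½ · (223/7 - 22) · 69 = 4761/14.
With the floor, consumers buy 13 units at 30, so CS = ½ · (223/7 - 30) · 13 = 169/14.
Change in consumer surplus = 169/14 - 4761/14 = -328.

-328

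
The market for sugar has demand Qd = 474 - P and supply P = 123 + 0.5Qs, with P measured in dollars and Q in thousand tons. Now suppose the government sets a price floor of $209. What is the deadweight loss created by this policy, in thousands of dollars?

0

Rearranging supply gives Qs = 2P - 246. Setting quantity demanded equal to quantity supplied, 474 - P = 2P - 246, gives P* = 240 and Q* = 234.
Since 209 is below P* = 240, the floor does not bind and the free-market outcome prevails.
Since the control does not bind, no trades are prevented and deadweight loss is zero.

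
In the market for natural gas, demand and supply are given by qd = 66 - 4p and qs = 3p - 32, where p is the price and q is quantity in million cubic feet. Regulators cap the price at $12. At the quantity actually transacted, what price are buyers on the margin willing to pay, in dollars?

15.5

Setting quantity demanded equal to quantity supplied, 66 - 4p = 3p - 32, gives p* = 14 and q* = 10.
Because the ceiling (12) lies below the market-clearing price, it is binding.
At p = 12: qd = 66 - 4·12 = 18 and qs = 3·12 - 32 = 4.
Only 4 units reach the market. On the demand curve, the marginal buyer's willingness to pay at q = 4 is (66 - 4)/4 = 15.5.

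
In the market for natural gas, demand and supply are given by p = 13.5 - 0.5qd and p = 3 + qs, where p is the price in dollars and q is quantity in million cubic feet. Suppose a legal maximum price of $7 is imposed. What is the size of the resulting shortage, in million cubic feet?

Rearranging demand gives qd = 27 - 2p; rearranging supply gives qs = p - 3. Setting quantity demanded equal to quantity supplied, 27 - 2p = p - 3, gives p* = 10 and q* = 7.
Since 7 < 10, the ceiling is binding.
At p = 7: qd = 27 - 2·7 = 13 and qs = 7 - 3 = 4.
Shortage = qd - qs = 13 - 4 = 9.

9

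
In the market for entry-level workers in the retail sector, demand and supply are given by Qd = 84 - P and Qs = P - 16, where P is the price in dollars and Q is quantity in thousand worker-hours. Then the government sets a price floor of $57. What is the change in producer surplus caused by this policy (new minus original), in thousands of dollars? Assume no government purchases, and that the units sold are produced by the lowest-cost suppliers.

In a free market, 84 - P = P - 16 gives the equilibrium P* = 50, Q* = 34.
Since 57 > 50, the floor is binding.
At P = 57: Qd = 84 - 57 = 27 and Qs = 57 - 16 = 41.
Producer surplus without the control is ½ · (50 - 16) · 34 = 578.
With the floor, 27 units are sold at 57. The supply price at Q = 27 is 43, so PS = ½ · [(57 - 16) + (57 - 43)] · 27 = 742.5.
Change in producer surplus = 742.5 - 578 = 164.5.

164.5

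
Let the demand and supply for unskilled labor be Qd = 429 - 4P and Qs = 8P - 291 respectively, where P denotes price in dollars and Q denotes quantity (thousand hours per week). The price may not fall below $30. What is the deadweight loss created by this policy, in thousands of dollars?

0

Equilibrium: 429 - 4P = 8P - 291, so 720 = 12P and P* = 60, Q* = 189.
The floor of 30 is below the equilibrium price 60, so it is not binding; the market clears at P* = 60, Q* = 189.
Since the control does not bind, no trades are prevented and deadweight loss is zero.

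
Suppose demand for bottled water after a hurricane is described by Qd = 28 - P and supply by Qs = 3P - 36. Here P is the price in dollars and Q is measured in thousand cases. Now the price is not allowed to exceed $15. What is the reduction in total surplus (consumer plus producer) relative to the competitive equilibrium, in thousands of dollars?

Without the control the market clears where 28 - P = 3P - 36, i.e. P* = 16 and Q* = 12.
The ceiling of 15 is below the equilibrium price 16, so it binds.
At P = 15: Qd = 28 - 15 = 13 and Qs = 3·15 - 36 = 9.
Quantity traded falls to 9. At Q = 9 the demand price is 28 - 9 = 19 and the supply price is (36 + 9)/3 = 15.
Deadweight loss = ½ · (19 - 15) · (12 - 9) = ½ · 4 · 3 = 6.

6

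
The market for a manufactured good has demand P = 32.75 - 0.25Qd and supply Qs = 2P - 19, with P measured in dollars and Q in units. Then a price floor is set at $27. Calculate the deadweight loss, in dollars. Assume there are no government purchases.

Rearranging demand gives Qd = 131 - 4P. Without the control the market clears where 131 - 4P = 2P - 19, i.e. P* = 25 and Q* = 31.
Because the floor (27) lies above the market-clearing price, it is binding.
At P = 27: Qd = 131 - 4·27 = 23 and Qs = 2·27 - 19 = 35.
Quantity traded falls to 23. At Q = 23 the demand price is (131 - 23)/4 = 27 and the supply price is (19 + 23)/2 = 21.
Deadweight loss = ½ · (27 - 21) · (31 - 23) = ½ · 6 · 8 = 24.

24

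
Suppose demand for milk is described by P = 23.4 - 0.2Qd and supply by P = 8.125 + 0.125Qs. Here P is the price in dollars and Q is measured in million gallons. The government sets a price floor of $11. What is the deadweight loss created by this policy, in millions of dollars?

Rearranging demand gives Qd = 117 - 5P; rearranging supply gives Qs = 8P - 65. In a free market, 117 - 5P = 8P - 65 gives the equilibrium P* = 14, Q* = 47.
Since 11 is below P* = 14, the floor does not bind and the free-market outcome prevails.
Since the control does not bind, no trades are prevented and deadweight loss is zero.

0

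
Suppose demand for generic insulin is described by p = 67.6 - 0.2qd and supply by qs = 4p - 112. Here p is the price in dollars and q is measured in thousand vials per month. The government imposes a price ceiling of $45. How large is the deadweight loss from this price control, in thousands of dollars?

90

Rearranging demand gives qd = 338 - 5p. In a free market, 338 - 5p = 4p - 112 gives the equilibrium p* = 50, q* = 88.
The ceiling of 45 is below the equilibrium price 50, so it binds.
At p = 45: qd = 338 - 5·45 = 113 and qs = 4·45 - 112 = 68.
Quantity traded falls to 68. At q = 68 the demand price is (338 - 68)/5 = 54 and the supply price is (112 + 68)/4 = 45.
Deadweight loss = ½ · (54 - 45) · (88 - 68) = ½ · 9 · 20 = 90.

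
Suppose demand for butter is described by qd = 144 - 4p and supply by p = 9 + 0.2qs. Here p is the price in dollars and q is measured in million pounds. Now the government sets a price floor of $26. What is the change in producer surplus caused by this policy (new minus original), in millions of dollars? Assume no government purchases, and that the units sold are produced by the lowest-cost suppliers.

160

Rearranging supply gives qs = 5p - 45. Equilibrium: 144 - 4p = 5p - 45, so 189 = 9p and p* = 21, q* = 60.
Because the floor (26) lies above the market-clearing price, it is binding.
At p = 26: qd = 144 - 4·26 = 40 and qs = 5·26 - 45 = 85.
Producer surplus without the control is ½ · (21 - 9) · 60 = 360.
With the floor, 40 units are sold at 26. The supply price at q = 40 is 17, so PS = ½ · [(26 - 9) + (26 - 17)] · 40 = 520.
Change in producer surplus = 520 - 360 = 160.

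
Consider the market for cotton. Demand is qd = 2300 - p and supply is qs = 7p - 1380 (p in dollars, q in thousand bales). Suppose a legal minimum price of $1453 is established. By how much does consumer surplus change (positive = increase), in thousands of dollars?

-1334095.5

Setting quantity demanded equal to quantity supplied, 2300 - p = 7p - 1380, gives p* = 460 and q* = 1840.
Because the floor (1453) lies above the market-clearing price, it is binding.
At p = 1453: qd = 2300 - 1453 = 847 and qs = 7·1453 - 1380 = 8791.
Consumer surplus without the control is ½ · (2300 - 460) · 1840 = 1692800.
With the floor, consumers buy 847 units at 1453, so CS = ½ · (2300 - 1453) · 847 = 358704.5.
Change in consumer surplus = 358704.5 - 1692800 = -1334095.5.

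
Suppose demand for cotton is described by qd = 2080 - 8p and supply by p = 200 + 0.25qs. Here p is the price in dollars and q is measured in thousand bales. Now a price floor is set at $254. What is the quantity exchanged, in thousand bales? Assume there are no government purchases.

48

Rearranging supply gives qs = 4p - 800. Without the control the market clears where 2080 - 8p = 4p - 800, i.e. p* = 240 and q* = 160.
Since 254 > 240, the floor is binding.
At p = 254: qd = 2080 - 8·254 = 48 and qs = 4·254 - 800 = 216.
The quantity actually transacted is the short side, demand: 48.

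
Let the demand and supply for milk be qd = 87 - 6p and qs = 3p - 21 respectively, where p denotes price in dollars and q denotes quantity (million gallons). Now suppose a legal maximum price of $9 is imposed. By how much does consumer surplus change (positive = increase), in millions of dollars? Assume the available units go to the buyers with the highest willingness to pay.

Equilibrium: 87 - 6p = 3p - 21, so 108 = 9p and p* = 12, q* = 15.
The ceiling of 9 is below the equilibrium price 12, so it binds.
At p = 9: qd = 87 - 6·9 = 33 and qs = 3·9 - 21 = 6.
Consumer surplus without the control is ½ · (14.5 - 12) · 15 = 18.75.
With the ceiling, 6 units are sold at 9 (assume they go to the highest-value buyers). The demand price at q = 6 is 13.5, so CS = ½ · [(14.5 - 9) + (13.5 - 9)] · 6 = 30.
Change in consumer surplus = 30 - 18.75 = 11.25.

11.25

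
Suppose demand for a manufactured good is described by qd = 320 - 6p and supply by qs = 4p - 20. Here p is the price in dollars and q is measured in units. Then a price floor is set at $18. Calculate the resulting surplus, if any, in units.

0

In a free market, 320 - 6p = 4p - 20 gives the equilibrium p* = 34, q* = 116.
Since 18 is below p* = 34, the floor does not bind and the free-market outcome prevails.
Since the control does not bind, there is no surplus.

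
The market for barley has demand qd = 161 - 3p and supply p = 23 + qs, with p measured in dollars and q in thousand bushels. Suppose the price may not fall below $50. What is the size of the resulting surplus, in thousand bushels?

Rearranging supply gives qs = p - 23. In a free market, 161 - 3p = p - 23 gives the equilibrium p* = 46, q* = 23.
The floor of 50 is above the equilibrium price 46, so it binds.
At p = 50: qd = 161 - 3·50 = 11 and qs = 50 - 23 = 27.
Surplus = qs - qd = 27 - 11 = 16.

16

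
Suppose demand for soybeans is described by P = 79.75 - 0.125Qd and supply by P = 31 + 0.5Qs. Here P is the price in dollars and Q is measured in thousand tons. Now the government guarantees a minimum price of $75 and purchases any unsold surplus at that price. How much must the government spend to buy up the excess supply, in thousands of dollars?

Rearranging demand gives Qd = 638 - 8P; rearranging supply gives Qs = 2P - 62. Without the control the market clears where 638 - 8P = 2P - 62, i.e. P* = 70 and Q* = 78.
Because the floor (75) lies above the market-clearing price, it is binding.
At P = 75: Qd = 638 - 8·75 = 38 and Qs = 2·75 - 62 = 88.
Surplus = Qs - Qd = 50.
Government expenditure = surplus × support price = 50 × 75 = 3750.

3750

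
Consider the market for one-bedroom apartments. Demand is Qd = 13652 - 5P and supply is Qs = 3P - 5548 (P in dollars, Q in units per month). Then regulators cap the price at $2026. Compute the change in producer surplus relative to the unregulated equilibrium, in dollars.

-408034

Without the control the market clears where 13652 - 5P = 3P - 5548, i.e. P* = 2400 and Q* = 1652.
Since 2026 < 2400, the ceiling is binding.
At P = 2026: Qd = 13652 - 5·2026 = 3522 and Qs = 3·2026 - 5548 = 530.
Producer surplus without the control is ½ · (2400 - 5548/3) · 1652 = 1364552/3.
With the ceiling, producers sell 530 units at 2026, so PS = ½ · (2026 - 5548/3) · 530 = 140450/3.
Change in producer surplus = 140450/3 - 1364552/3 = -408034.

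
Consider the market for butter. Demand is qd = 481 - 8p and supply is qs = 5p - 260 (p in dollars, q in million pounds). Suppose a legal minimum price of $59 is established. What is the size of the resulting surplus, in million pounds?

26

Equilibrium: 481 - 8p = 5p - 260, so 741 = 13p and p* = 57, q* = 25.
The floor of 59 is above the equilibrium price 57, so it binds.
At p = 59: qd = 481 - 8·59 = 9 and qs = 5·59 - 260 = 35.
Surplus = qs - qd = 35 - 9 = 26.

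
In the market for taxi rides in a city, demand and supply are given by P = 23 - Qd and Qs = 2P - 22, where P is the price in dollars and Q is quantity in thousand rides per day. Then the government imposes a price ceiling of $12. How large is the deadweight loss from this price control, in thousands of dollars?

Rearranging demand gives Qd = 23 - P. Without the control the market clears where 23 - P = 2P - 22, i.e. P* = 15 and Q* = 8.
The ceiling of 12 is below the equilibrium price 15, so it binds.
At P = 12: Qd = 23 - 12 = 11 and Qs = 2·12 - 22 = 2.
Quantity traded falls to 2. At Q = 2 the demand price is 23 - 2 = 21 and the supply price is (22 + 2)/2 = 12.
Deadweight loss = ½ · (21 - 12) · (8 - 2) = ½ · 9 · 6 = 27.

27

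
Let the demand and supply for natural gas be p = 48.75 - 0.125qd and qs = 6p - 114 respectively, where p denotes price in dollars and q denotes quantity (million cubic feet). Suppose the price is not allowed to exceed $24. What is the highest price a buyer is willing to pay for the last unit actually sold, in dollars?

45

Rearranging demand gives qd = 390 - 8p. Equilibrium: 390 - 8p = 6p - 114, so 504 = 14p and p* = 36, q* = 102.
Because the ceiling (24) lies below the market-clearing price, it is binding.
At p = 24: qd = 390 - 8·24 = 198 and qs = 6·24 - 114 = 30.
Only 30 units reach the market. On the demand curve, the marginal buyer's willingness to pay at q = 30 is (390 - 30)/8 = 45.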